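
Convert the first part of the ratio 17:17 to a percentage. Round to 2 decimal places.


Total parts = 17 + 17 = 34
First part fraction = 17/34
Percentage = (17/34) * 100
= 0.5 * 100
= 50.00%

50.00


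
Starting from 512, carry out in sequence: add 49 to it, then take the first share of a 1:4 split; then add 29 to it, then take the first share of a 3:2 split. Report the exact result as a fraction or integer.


Start with 512.
Step 1: Add 49: 512+49=561; split 1:4 first = 561*1/5 = 561/5
Step 2: Add 29: 561/5+29=706/5; split 3:2 first = 706/5*3/5 = 2118/25
Final result = 2118/25

2118/25


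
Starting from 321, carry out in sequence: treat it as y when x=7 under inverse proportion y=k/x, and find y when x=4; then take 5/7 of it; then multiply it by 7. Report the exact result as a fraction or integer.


Start with 321.
Step 1: Inverse prop: k = (321)*7; new y = k/4 = 321*7/4 = 2247/4
Step 2: Take 5/7: 2247/4 * 5/7 = 1605/4
Step 3: Multiply by 7: 1605/4 * 7 = 11235/4
Final result = 11235/4

11235/4


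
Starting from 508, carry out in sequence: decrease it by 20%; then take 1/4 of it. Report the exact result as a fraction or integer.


Start with 508.
Step 1: Decrease by 20%: 508 * 80/100 = 2032/5
Step 2: Take 1/4: 2032/5 * 1/4 = 508/5
Final result = 508/5

508/5


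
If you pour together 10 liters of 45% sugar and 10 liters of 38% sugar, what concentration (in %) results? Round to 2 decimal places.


Solute in mixture 1 = 45% of 10 L = 10*45/100 = 9/2 L
Solute in mixture 2 = 38% of 10 L = 10*38/100 = 19/5 L
Total solute = 9/2 + 19/5 = 83/10 L
Total volume = 10 + 10 = 20 L
Final concentration = 83/10/20 * 100 = 41.50%

41.50


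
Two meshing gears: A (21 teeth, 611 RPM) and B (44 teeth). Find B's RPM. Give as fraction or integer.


Gear ratio: teeth_A * RPM_A = teeth_B * RPM_B
21 * 611 = 44 * RPM_B
12831 = 44 * RPM_B
RPM_B = 12831 / 44
RPM_B = 12831/44

12831/44


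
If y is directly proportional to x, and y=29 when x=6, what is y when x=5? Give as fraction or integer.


Direct proportion: y = kx
Find k: k = 29/6 = 29/6
Compute y at x=5: y = 29/6 * 5
y = 145/6

145/6


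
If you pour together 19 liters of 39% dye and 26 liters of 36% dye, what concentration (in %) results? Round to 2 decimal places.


Solute in mixture 1 = 39% of 19 L = 19*39/100 = 741/100 L
Solute in mixture 2 = 36% of 26 L = 26*36/100 = 234/25 L
Total solute = 741/100 + 234/25 = 1677/100 L
Total volume = 19 + 26 = 45 L
Final concentration = 1677/100/45 * 100 = 37.27%

37.27


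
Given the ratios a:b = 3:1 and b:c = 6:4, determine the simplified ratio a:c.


Given a:b = 3:1 and b:c = 6:4
Make b consistent. Multiply first ratio by 6: a:b = 18:6
Multiply second ratio by 1: b:c = 6:4
Now b = 6 in both, so a:b:c = 18:6:4
Therefore a:c = 18:4
Simplify by GCD: a:c = 9:2

9:2


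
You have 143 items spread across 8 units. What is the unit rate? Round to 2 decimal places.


Total items = 143
Number of units = 8
Unit rate = 143 / 8
= 17.88 items per unit

17.88


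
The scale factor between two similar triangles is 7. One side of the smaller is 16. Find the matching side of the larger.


Similar triangles have proportional sides
Scale factor = 7
Smaller side = 16
Corresponding larger side = 16 * 7
= 112

112


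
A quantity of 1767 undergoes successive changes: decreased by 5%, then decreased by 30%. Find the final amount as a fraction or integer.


Start: 1767
Step 1: decrease by 5% => multiply by 95/100
  1767 * 95/100 = 33573/20
Step 2: decrease by 30% => multiply by 70/100
  33573/20 * 70/100 = 235011/200
Final value = 235011/200

235011/200


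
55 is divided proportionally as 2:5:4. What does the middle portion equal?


Ratio = 2:5:4
Total parts = 2 + 5 + 4 = 11
Value per part = 55 / 11 = 5
First share = 2 * 5 = 10
Middle share = 5 * 5 = 25
Third share = 4 * 5 = 20

25


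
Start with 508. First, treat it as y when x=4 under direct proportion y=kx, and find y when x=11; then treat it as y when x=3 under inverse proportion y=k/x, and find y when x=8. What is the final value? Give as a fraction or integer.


Start with 508.
Step 1: Direct prop: k = (508)/4; new y = k*11 = 508*11/4 = 1397
Step 2: Inverse prop: k = (1397)*3; new y = k/8 = 1397*3/8 = 4191/8
Final result = 4191/8

4191/8


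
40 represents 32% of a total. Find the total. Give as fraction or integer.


Given: 40 is 32% of the whole
Set up: 40 = 32/100 * whole
whole = 40 * 100 / 32
whole = 4000 / 32
whole = 125

125


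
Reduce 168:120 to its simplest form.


Find GCD(168, 120)
GCD = 24
Divide both by 24: 168/24 = 7, 120/24 = 5
Simplified ratio = 7:5

7:5


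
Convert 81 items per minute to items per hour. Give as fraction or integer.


Converting from per minute to per hour
Rate = 81 items per minute
Multiply by 60: 81 * 60
= 4860 items per hour

4860


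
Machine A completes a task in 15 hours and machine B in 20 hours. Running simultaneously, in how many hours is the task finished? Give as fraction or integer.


Rate of A = 1/15 job per hour
Rate of B = 1/20 job per hour
Combined rate = 1/15 + 1/20
Find common denominator: (20 + 15)/(15*20) = 35/300
Combined rate = 7/60 job per hour
Time together = 1 / (7/60) = 60/7 hours

60/7


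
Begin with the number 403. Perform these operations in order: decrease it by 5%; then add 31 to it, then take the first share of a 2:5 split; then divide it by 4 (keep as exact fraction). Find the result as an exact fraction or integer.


Start with 403.
Step 1: Decrease by 5%: 403 * 95/100 = 7657/20
Step 2: Add 31: 7657/20+31=8277/20; split 2:5 first = 8277/20*2/7 = 8277/70
Step 3: Divide by 4: 8277/70 / 4 = 8277/280
Final result = 8277/280

8277/280


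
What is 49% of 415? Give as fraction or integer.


Compute 49% of 415
Convert percentage: 49% = 49/100
Multiply: 415 * 49/100
= 20335/100
= 4067/20

4067/20


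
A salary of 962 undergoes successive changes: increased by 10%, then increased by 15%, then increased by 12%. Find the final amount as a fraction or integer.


Start: 962
Step 1: increase by 10% => multiply by 110/100
  962 * 110/100 = 5291/5
Step 2: increase by 15% => multiply by 115/100
  5291/5 * 115/100 = 121693/100
Step 3: increase by 12% => multiply by 112/100
  121693/100 * 112/100 = 851851/625
Final value = 851851/625

851851/625


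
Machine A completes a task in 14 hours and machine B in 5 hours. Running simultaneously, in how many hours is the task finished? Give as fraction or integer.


Rate of A = 1/14 job per hour
Rate of B = 1/5 job per hour
Combined rate = 1/14 + 1/5
Find common denominator: (5 + 14)/(14*5) = 19/70
Combined rate = 19/70 job per hour
Time together = 1 / (19/70) = 70/19 hours

70/19


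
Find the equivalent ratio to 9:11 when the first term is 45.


Original ratio: 9:11
First term target: 45
Scale factor = 45 / 9 = 5
Multiply second term: 11 * 5 = 55
Equivalent ratio = 45:55

45:55


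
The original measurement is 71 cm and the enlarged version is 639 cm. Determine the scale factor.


Original length = 71 cm
Scaled length = 639 cm
Scale factor = 639 / 71
= 9

9


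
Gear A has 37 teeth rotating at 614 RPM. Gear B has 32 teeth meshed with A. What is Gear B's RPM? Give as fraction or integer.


Gear ratio: teeth_A * RPM_A = teeth_B * RPM_B
37 * 614 = 32 * RPM_B
22718 = 32 * RPM_B
RPM_B = 22718 / 32
RPM_B = 11359/16

11359/16


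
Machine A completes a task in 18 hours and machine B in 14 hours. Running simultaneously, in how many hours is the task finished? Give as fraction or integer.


Rate of A = 1/18 job per hour
Rate of B = 1/14 job per hour
Combined rate = 1/18 + 1/14
Find common denominator: (14 + 18)/(18*14) = 32/252
Combined rate = 8/63 job per hour
Time together = 1 / (8/63) = 63/8 hours

63/8


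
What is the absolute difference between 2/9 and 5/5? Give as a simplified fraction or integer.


Simplify: 2/9 = 2/9 and 5/5 = 1
Find common denominator: LCD = 9
Convert: 2/9 and 9/9
Difference = |2 - 9|/9 = 7/9
Simplified = 7/9

7/9


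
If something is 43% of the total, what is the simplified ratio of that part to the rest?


Part = 43%, Remainder = 57%
Ratio = 43:57
GCD(43, 57) = 1
Simplify: 43:57 = 43:57

43:57


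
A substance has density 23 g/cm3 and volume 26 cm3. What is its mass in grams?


Using mass = density * volume
Density = 23 g/cm3
Volume = 26 cm3
Mass = 23 * 26
= 598 g

598


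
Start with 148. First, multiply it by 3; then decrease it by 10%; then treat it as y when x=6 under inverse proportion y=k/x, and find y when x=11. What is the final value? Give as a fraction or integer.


Start with 148.
Step 1: Multiply by 3: 148 * 3 = 444
Step 2: Decrease by 10%: 444 * 90/100 = 1998/5
Step 3: Inverse prop: k = (1998/5)*6; new y = k/11 = 1998/5*6/11 = 11988/55
Final result = 11988/55

11988/55


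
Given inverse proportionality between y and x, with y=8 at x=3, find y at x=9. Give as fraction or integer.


Inverse proportion: y = k/x
Find k: k = 3 * 8 = 24
Compute y at x=9: y = 24/9
y = 8/3

8/3


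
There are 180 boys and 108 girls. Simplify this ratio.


Find GCD(180, 108)
GCD = 36
Divide both by 36: 180/36 = 5, 108/36 = 3
Simplified ratio = 5:3

5:3


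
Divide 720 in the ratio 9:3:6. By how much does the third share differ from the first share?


Total parts = 9 + 3 + 6 = 18
Value per part = 720 / 18 = 40
Shares: 9*40=360, 3*40=120, 6*40=240
Third share = 240, first share = 360
Difference = |240 - 360| = 120

120


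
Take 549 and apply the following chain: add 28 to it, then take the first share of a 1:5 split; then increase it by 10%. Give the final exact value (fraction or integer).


Start with 549.
Step 1: Add 28: 549+28=577; split 1:5 first = 577*1/6 = 577/6
Step 2: Increase by 10%: 577/6 * 110/100 = 6347/60
Final result = 6347/60

6347/60


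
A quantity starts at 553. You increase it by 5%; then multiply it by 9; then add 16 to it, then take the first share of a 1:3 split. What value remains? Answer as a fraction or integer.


Start with 553.
Step 1: Increase by 5%: 553 * 105/100 = 11613/20
Step 2: Multiply by 9: 11613/20 * 9 = 104517/20
Step 3: Add 16: 104517/20+16=104837/20; split 1:3 first = 104837/20*1/4 = 104837/80
Final result = 104837/80

104837/80


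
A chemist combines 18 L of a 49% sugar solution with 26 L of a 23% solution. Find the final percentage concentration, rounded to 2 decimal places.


Solute in mixture 1 = 49% of 18 L = 18*49/100 = 441/50 L
Solute in mixture 2 = 23% of 26 L = 26*23/100 = 299/50 L
Total solute = 441/50 + 299/50 = 74/5 L
Total volume = 18 + 26 = 44 L
Final concentration = 74/5/44 * 100 = 33.64%

33.64


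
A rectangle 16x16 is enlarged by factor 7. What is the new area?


Original dimensions: 16 x 16
Enlargement factor = 7
New width = 16 * 7 = 112
New height = 16 * 7 = 112
New area = 112 * 112 = 12544

12544


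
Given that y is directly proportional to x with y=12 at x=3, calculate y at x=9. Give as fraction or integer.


Direct proportion: y = kx
Find k: k = 12/3 = 4
Compute y at x=9: y = 4 * 9
y = 36

36


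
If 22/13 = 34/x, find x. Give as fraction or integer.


Setting up: 22/13 = 34/x
Cross multiply: 22 * x = 13 * 34
22x = 442
x = 442/22
x = 221/11

221/11


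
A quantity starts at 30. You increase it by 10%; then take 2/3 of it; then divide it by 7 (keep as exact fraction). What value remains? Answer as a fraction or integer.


Start with 30.
Step 1: Increase by 10%: 30 * 110/100 = 33
Step 2: Take 2/3: 33 * 2/3 = 22
Step 3: Divide by 7: 22 / 7 = 22/7
Final result = 22/7

22/7


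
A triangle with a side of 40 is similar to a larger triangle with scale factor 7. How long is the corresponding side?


Similar triangles have proportional sides
Scale factor = 7
Smaller side = 40
Corresponding larger side = 40 * 7
= 280

280


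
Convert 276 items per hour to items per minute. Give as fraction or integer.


Converting from per hour to per minute
Rate = 276 items per hour
Divide by 60: 276/60
= 23/5 items per minute

23/5


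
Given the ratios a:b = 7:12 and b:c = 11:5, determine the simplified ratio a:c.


Given a:b = 7:12 and b:c = 11:5
Make b consistent. Multiply first ratio by 11: a:b = 77:132
Multiply second ratio by 12: b:c = 132:60
Now b = 132 in both, so a:b:c = 77:132:60
Therefore a:c = 77:60
Simplify by GCD: a:c = 77:60

77:60


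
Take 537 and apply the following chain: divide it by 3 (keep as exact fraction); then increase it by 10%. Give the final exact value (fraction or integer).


Start with 537.
Step 1: Divide by 3: 537 / 3 = 179
Step 2: Increase by 10%: 179 * 110/100 = 1969/10
Final result = 1969/10

1969/10


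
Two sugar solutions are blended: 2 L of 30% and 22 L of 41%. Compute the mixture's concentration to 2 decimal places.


Solute in mixture 1 = 30% of 2 L = 2*30/100 = 3/5 L
Solute in mixture 2 = 41% of 22 L = 22*41/100 = 451/50 L
Total solute = 3/5 + 451/50 = 481/50 L
Total volume = 2 + 22 = 24 L
Final concentration = 481/50/24 * 100 = 40.08%

40.08


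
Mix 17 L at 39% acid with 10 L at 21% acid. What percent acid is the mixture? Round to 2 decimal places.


Solute in mixture 1 = 39% of 17 L = 17*39/100 = 663/100 L
Solute in mixture 2 = 21% of 10 L = 10*21/100 = 21/10 L
Total solute = 663/100 + 21/10 = 873/100 L
Total volume = 17 + 10 = 27 L
Final concentration = 873/100/27 * 100 = 32.33%

32.33


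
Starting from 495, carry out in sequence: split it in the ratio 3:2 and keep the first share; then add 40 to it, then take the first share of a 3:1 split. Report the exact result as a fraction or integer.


Start with 495.
Step 1: Split 3:2, first share = 495 * 3/5 = 297
Step 2: Add 40: 297+40=337; split 3:1 first = 337*3/4 = 1011/4
Final result = 1011/4

1011/4


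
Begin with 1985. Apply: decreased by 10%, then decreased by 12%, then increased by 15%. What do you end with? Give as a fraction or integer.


Start: 1985
Step 1: decrease by 10% => multiply by 90/100
  1985 * 90/100 = 3573/2
Step 2: decrease by 12% => multiply by 88/100
  3573/2 * 88/100 = 39303/25
Step 3: increase by 15% => multiply by 115/100
  39303/25 * 115/100 = 903969/500
Final value = 903969/500

903969/500


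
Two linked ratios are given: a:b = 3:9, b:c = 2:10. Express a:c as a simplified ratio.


Given a:b = 3:9 and b:c = 2:10
Make b consistent. Multiply first ratio by 2: a:b = 6:18
Multiply second ratio by 9: b:c = 18:90
Now b = 18 in both, so a:b:c = 6:18:90
Therefore a:c = 6:90
Simplify by GCD: a:c = 1:15

1:15


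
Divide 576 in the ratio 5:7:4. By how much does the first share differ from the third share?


Total parts = 5 + 7 + 4 = 16
Value per part = 576 / 16 = 36
Shares: 5*36=180, 7*36=252, 4*36=144
First share = 180, third share = 144
Difference = |180 - 144| = 36

36


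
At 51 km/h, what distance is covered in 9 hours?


Using distance = speed * time
Speed = 51 km/h
Time = 9 hours
Distance = 51 * 9
= 459 km

459


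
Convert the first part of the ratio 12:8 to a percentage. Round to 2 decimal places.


Total parts = 12 + 8 = 20
First part fraction = 12/20
Percentage = (12/20) * 100
= 0.6 * 100
= 60.00%

60.00


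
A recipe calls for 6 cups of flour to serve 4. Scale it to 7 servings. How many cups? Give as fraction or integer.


Original: 6 cups for 4 servings
Target servings = 7
Scaling factor = 7/4
New amount = 6 * 7/4
= 42/4
= 21/2 cups

21/2


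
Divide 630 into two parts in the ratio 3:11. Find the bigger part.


Total parts = 3 + 11 = 14
Value per part = 630 / 14 = 45
First share = 3 * 45 = 135
Second share = 11 * 45 = 495
Larger share = 495

495


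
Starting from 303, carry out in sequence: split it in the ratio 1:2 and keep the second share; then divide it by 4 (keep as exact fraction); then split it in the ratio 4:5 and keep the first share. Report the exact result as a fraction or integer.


Start with 303.
Step 1: Split 1:2, second share = 303 * 2/3 = 202
Step 2: Divide by 4: 202 / 4 = 101/2
Step 3: Split 4:5, first share = 101/2 * 4/9 = 202/9
Final result = 202/9

202/9


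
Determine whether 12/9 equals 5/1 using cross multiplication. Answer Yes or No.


Cross multiply to check 12/9 = 5/1
Left cross product: 12 * 1 = 12
Right cross product: 9 * 5 = 45
12 != 45
Not equal, so proportions differ => No

No


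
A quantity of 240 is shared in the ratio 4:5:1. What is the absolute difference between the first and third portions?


Total parts = 4 + 5 + 1 = 10
Value per part = 240 / 10 = 24
Shares: 4*24=96, 5*24=120, 1*24=24
First share = 96, third share = 24
Difference = |96 - 24| = 72

72


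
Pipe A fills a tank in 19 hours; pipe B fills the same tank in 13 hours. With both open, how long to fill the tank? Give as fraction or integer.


Rate of A = 1/19 job per hour
Rate of B = 1/13 job per hour
Combined rate = 1/19 + 1/13
Find common denominator: (13 + 19)/(19*13) = 32/247
Combined rate = 32/247 job per hour
Time together = 1 / (32/247) = 247/32 hours

247/32


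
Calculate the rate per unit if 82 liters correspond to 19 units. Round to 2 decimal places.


Total liters = 82
Number of units = 19
Unit rate = 82 / 19
= 4.32 liters per unit

4.32


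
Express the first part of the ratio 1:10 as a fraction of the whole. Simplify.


Total parts = 1 + 10 = 11
First part fraction = 1/11
Simplify: 1/11 = 1/11

1/11


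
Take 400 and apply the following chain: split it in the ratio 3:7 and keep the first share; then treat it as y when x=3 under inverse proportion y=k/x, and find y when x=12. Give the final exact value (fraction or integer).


Start with 400.
Step 1: Split 3:7, first share = 400 * 3/10 = 120
Step 2: Inverse prop: k = (120)*3; new y = k/12 = 120*3/12 = 30
Final result = 30

30


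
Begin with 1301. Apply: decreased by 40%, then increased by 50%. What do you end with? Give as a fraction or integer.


Start: 1301
Step 1: decrease by 40% => multiply by 60/100
  1301 * 60/100 = 3903/5
Step 2: increase by 50% => multiply by 150/100
  3903/5 * 150/100 = 11709/10
Final value = 11709/10

11709/10


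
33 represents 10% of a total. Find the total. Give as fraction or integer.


Given: 33 is 10% of the whole
Set up: 33 = 10/100 * whole
whole = 33 * 100 / 10
whole = 3300 / 10
whole = 330

330


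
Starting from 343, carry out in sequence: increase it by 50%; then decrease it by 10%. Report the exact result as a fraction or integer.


Start with 343.
Step 1: Increase by 50%: 343 * 150/100 = 1029/2
Step 2: Decrease by 10%: 1029/2 * 90/100 = 9261/20
Final result = 9261/20

9261/20


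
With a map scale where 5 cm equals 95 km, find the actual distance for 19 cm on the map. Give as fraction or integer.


Map scale: 5 cm = 95 km
Measured distance on map = 19 cm
Set up proportion: 19 * 95 / 5
= 1805 / 5
= 361 km

361


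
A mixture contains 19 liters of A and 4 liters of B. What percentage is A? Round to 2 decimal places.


Volume of A = 19 L
Volume of B = 4 L
Total volume = 19 + 4 = 23 L
Percentage of A = (19/23) * 100
= 82.61%

82.61


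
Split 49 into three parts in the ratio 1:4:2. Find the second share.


Ratio = 1:4:2
Total parts = 1 + 4 + 2 = 7
Value per part = 49 / 7 = 7
First share = 1 * 7 = 7
Middle share = 4 * 7 = 28
Third share = 2 * 7 = 14

28


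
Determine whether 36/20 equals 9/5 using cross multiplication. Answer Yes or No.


Cross multiply to check 36/20 = 9/5
Left cross product: 36 * 5 = 180
Right cross product: 20 * 9 = 180
180 = 180
Equal, so proportions match => Yes

Yes


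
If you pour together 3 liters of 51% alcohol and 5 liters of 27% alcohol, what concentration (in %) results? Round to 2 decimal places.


Solute in mixture 1 = 51% of 3 L = 3*51/100 = 153/100 L
Solute in mixture 2 = 27% of 5 L = 5*27/100 = 27/20 L
Total solute = 153/100 + 27/20 = 72/25 L
Total volume = 3 + 5 = 8 L
Final concentration = 72/25/8 * 100 = 36.00%

36.00


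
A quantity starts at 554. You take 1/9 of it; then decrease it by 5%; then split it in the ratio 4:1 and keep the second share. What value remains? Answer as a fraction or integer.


Start with 554.
Step 1: Take 1/9: 554 * 1/9 = 554/9
Step 2: Decrease by 5%: 554/9 * 95/100 = 5263/90
Step 3: Split 4:1, second share = 5263/90 * 1/5 = 5263/450
Final result = 5263/450

5263/450


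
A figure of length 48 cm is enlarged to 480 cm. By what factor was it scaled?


Original length = 48 cm
Scaled length = 480 cm
Scale factor = 480 / 48
= 10

10


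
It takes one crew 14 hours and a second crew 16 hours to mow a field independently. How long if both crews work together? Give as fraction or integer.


Rate of A = 1/14 job per hour
Rate of B = 1/16 job per hour
Combined rate = 1/14 + 1/16
Find common denominator: (16 + 14)/(14*16) = 30/224
Combined rate = 15/112 job per hour
Time together = 1 / (15/112) = 112/15 hours

112/15


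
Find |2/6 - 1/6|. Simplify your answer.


Simplify: 2/6 = 1/3 and 1/6 = 1/6
Find common denominator: LCD = 6
Convert: 2/6 and 1/6
Difference = |2 - 1|/6 = 1/6
Simplified = 1/6

1/6


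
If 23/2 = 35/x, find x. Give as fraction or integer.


Setting up: 23/2 = 35/x
Cross multiply: 23 * x = 2 * 35
23x = 70
x = 70/23
x = 70/23

70/23


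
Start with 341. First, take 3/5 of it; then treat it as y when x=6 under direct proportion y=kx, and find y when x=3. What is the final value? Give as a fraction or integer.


Start with 341.
Step 1: Take 3/5: 341 * 3/5 = 1023/5
Step 2: Direct prop: k = (1023/5)/6; new y = k*3 = 1023/5*3/6 = 1023/10
Final result = 1023/10

1023/10


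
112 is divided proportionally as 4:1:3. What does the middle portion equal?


Ratio = 4:1:3
Total parts = 4 + 1 + 3 = 8
Value per part = 112 / 8 = 14
First share = 4 * 14 = 56
Middle share = 1 * 14 = 14
Third share = 3 * 14 = 42

14


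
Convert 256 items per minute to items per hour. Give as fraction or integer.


Converting from per minute to per hour
Rate = 256 items per minute
Multiply by 60: 256 * 60
= 15360 items per hour

15360


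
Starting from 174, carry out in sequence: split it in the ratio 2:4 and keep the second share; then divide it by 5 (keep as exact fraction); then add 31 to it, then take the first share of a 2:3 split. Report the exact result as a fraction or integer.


Start with 174.
Step 1: Split 2:4, second share = 174 * 4/6 = 116
Step 2: Divide by 5: 116 / 5 = 116/5
Step 3: Add 31: 116/5+31=271/5; split 2:3 first = 271/5*2/5 = 542/25
Final result = 542/25

542/25


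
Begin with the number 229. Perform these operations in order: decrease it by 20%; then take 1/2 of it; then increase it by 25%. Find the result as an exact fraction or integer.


Start with 229.
Step 1: Decrease by 20%: 229 * 80/100 = 916/5
Step 2: Take 1/2: 916/5 * 1/2 = 458/5
Step 3: Increase by 25%: 458/5 * 125/100 = 229/2
Final result = 229/2

229/2


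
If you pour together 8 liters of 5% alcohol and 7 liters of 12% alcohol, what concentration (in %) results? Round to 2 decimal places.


Solute in mixture 1 = 5% of 8 L = 8*5/100 = 2/5 L
Solute in mixture 2 = 12% of 7 L = 7*12/100 = 21/25 L
Total solute = 2/5 + 21/25 = 31/25 L
Total volume = 8 + 7 = 15 L
Final concentration = 31/25/15 * 100 = 8.27%

8.27


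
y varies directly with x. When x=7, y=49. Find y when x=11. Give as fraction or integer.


Direct proportion: y = kx
Find k: k = 49/7 = 7
Compute y at x=11: y = 7 * 11
y = 77

77


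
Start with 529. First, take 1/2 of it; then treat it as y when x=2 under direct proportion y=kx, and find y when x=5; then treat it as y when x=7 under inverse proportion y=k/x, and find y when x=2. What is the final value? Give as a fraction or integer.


Start with 529.
Step 1: Take 1/2: 529 * 1/2 = 529/2
Step 2: Direct prop: k = (529/2)/2; new y = k*5 = 529/2*5/2 = 2645/4
Step 3: Inverse prop: k = (2645/4)*7; new y = k/2 = 2645/4*7/2 = 18515/8
Final result = 18515/8

18515/8


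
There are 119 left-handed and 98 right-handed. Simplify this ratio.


Find GCD(119, 98)
GCD = 7
Divide both by 7: 119/7 = 17, 98/7 = 14
Simplified ratio = 17:14

17:14


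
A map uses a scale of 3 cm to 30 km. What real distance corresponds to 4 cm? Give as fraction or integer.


Map scale: 3 cm = 30 km
Measured distance on map = 4 cm
Set up proportion: 4 * 30 / 3
= 120 / 3
= 40 km

40


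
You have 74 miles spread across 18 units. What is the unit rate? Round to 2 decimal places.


Total miles = 74
Number of units = 18
Unit rate = 74 / 18
= 4.11 miles per unit

4.11


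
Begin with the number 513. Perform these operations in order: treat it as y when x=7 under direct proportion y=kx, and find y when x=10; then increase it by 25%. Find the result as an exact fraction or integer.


Start with 513.
Step 1: Direct prop: k = (513)/7; new y = k*10 = 513*10/7 = 5130/7
Step 2: Increase by 25%: 5130/7 * 125/100 = 12825/14
Final result = 12825/14

12825/14


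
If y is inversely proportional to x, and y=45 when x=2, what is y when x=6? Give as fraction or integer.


Inverse proportion: y = k/x
Find k: k = 2 * 45 = 90
Compute y at x=6: y = 90/6
y = 15

15


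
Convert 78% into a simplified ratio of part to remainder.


Part = 78%, Remainder = 22%
Ratio = 78:22
GCD(78, 22) = 2
Simplify: 39:11 = 39:11

39:11


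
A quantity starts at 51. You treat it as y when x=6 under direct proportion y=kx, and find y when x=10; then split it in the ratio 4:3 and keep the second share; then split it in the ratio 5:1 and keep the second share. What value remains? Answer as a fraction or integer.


Start with 51.
Step 1: Direct prop: k = (51)/6; new y = k*10 = 51*10/6 = 85
Step 2: Split 4:3, second share = 85 * 3/7 = 255/7
Step 3: Split 5:1, second share = 255/7 * 1/6 = 85/14
Final result = 85/14

85/14


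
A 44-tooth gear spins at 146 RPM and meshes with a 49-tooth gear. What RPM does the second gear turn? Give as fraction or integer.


Gear ratio: teeth_A * RPM_A = teeth_B * RPM_B
44 * 146 = 49 * RPM_B
6424 = 49 * RPM_B
RPM_B = 6424 / 49
RPM_B = 6424/49

6424/49


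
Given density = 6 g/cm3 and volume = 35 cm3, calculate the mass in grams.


Using mass = density * volume
Density = 6 g/cm3
Volume = 35 cm3
Mass = 6 * 35
= 210 g

210


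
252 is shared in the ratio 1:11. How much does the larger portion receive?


Total parts = 1 + 11 = 12
Value per part = 252 / 12 = 21
First share = 1 * 21 = 21
Second share = 11 * 21 = 231
Larger share = 231

231


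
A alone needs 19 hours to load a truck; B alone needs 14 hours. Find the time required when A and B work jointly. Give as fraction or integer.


Rate of A = 1/19 job per hour
Rate of B = 1/14 job per hour
Combined rate = 1/19 + 1/14
Find common denominator: (14 + 19)/(19*14) = 33/266
Combined rate = 33/266 job per hour
Time together = 1 / (33/266) = 266/33 hours

266/33


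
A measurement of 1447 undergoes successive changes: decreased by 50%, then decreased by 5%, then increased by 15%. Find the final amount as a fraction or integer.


Start: 1447
Step 1: decrease by 50% => multiply by 50/100
  1447 * 50/100 = 1447/2
Step 2: decrease by 5% => multiply by 95/100
  1447/2 * 95/100 = 27493/40
Step 3: increase by 15% => multiply by 115/100
  27493/40 * 115/100 = 632339/800
Final value = 632339/800

632339/800


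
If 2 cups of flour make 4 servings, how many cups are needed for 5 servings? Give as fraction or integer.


Original: 2 cups for 4 servings
Target servings = 5
Scaling factor = 5/4
New amount = 2 * 5/4
= 10/4
= 5/2 cups

5/2


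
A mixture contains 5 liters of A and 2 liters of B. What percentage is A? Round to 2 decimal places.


Volume of A = 5 L
Volume of B = 2 L
Total volume = 5 + 2 = 7 L
Percentage of A = (5/7) * 100
= 71.43%

71.43


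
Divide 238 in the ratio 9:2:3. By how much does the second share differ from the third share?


Total parts = 9 + 2 + 3 = 14
Value per part = 238 / 14 = 17
Shares: 9*17=153, 2*17=34, 3*17=51
Second share = 34, third share = 51
Difference = |34 - 51| = 17

17


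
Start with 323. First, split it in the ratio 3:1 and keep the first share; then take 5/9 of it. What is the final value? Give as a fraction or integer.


Start with 323.
Step 1: Split 3:1, first share = 323 * 3/4 = 969/4
Step 2: Take 5/9: 969/4 * 5/9 = 1615/12
Final result = 1615/12

1615/12


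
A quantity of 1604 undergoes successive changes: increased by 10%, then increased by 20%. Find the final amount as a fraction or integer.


Start: 1604
Step 1: increase by 10% => multiply by 110/100
  1604 * 110/100 = 8822/5
Step 2: increase by 20% => multiply by 120/100
  8822/5 * 120/100 = 52932/25
Final value = 52932/25

52932/25


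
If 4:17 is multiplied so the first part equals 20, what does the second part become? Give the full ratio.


Original ratio: 4:17
First term target: 20
Scale factor = 20 / 4 = 5
Multiply second term: 17 * 5 = 85
Equivalent ratio = 20:85

20:85


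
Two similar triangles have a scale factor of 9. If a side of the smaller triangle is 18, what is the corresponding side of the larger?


Similar triangles have proportional sides
Scale factor = 9
Smaller side = 18
Corresponding larger side = 18 * 9
= 162

162


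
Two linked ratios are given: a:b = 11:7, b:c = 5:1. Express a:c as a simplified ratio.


Given a:b = 11:7 and b:c = 5:1
Make b consistent. Multiply first ratio by 5: a:b = 55:35
Multiply second ratio by 7: b:c = 35:7
Now b = 35 in both, so a:b:c = 55:35:7
Therefore a:c = 55:7
Simplify by GCD: a:c = 55:7

55:7


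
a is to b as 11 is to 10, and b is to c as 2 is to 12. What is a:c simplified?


Given a:b = 11:10 and b:c = 2:12
Make b consistent. Multiply first ratio by 2: a:b = 22:20
Multiply second ratio by 10: b:c = 20:120
Now b = 20 in both, so a:b:c = 22:20:120
Therefore a:c = 22:120
Simplify by GCD: a:c = 11:60

11:60


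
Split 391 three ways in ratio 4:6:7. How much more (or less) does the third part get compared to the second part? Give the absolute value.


Total parts = 4 + 6 + 7 = 17
Value per part = 391 / 17 = 23
Shares: 4*23=92, 6*23=138, 7*23=161
Third share = 161, second share = 138
Difference = |161 - 138| = 23

23


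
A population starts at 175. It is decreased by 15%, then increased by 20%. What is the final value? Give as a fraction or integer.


Start: 175
Step 1: decrease by 15% => multiply by 85/100
  175 * 85/100 = 595/4
Step 2: increase by 20% => multiply by 120/100
  595/4 * 120/100 = 357/2
Final value = 357/2

357/2


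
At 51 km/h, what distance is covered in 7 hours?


Using distance = speed * time
Speed = 51 km/h
Time = 7 hours
Distance = 51 * 7
= 357 km

357


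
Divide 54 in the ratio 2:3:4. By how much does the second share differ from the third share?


Total parts = 2 + 3 + 4 = 9
Value per part = 54 / 9 = 6
Shares: 2*6=12, 3*6=18, 4*6=24
Second share = 18, third share = 24
Difference = |18 - 24| = 6

6


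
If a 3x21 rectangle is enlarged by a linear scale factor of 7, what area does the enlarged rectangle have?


Original dimensions: 3 x 21
Enlargement factor = 7
New width = 3 * 7 = 21
New height = 21 * 7 = 147
New area = 21 * 147 = 3087

3087


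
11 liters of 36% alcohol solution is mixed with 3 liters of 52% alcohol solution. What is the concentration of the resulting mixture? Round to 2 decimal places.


Solute in mixture 1 = 36% of 11 L = 11*36/100 = 99/25 L
Solute in mixture 2 = 52% of 3 L = 3*52/100 = 39/25 L
Total solute = 99/25 + 39/25 = 138/25 L
Total volume = 11 + 3 = 14 L
Final concentration = 138/25/14 * 100 = 39.43%

39.43


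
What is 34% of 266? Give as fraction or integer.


Compute 34% of 266
Convert percentage: 34% = 34/100
Multiply: 266 * 34/100
= 9044/100
= 2261/25

2261/25


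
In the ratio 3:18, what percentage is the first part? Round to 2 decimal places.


Total parts = 3 + 18 = 21
First part fraction = 3/21
Percentage = (3/21) * 100
= 0.142857 * 100
= 14.29%

14.29


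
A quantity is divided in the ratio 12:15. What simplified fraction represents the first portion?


Total parts = 12 + 15 = 27
First part fraction = 12/27
Simplify: 12/27 = 4/9

4/9


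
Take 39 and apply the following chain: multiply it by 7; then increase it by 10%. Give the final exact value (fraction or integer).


Start with 39.
Step 1: Multiply by 7: 39 * 7 = 273
Step 2: Increase by 10%: 273 * 110/100 = 3003/10
Final result = 3003/10

3003/10


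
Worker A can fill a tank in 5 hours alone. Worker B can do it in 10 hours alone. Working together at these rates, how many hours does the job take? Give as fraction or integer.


Rate of A = 1/5 job per hour
Rate of B = 1/10 job per hour
Combined rate = 1/5 + 1/10
Find common denominator: (10 + 5)/(5*10) = 15/50
Combined rate = 3/10 job per hour
Time together = 1 / (3/10) = 10/3 hours

10/3


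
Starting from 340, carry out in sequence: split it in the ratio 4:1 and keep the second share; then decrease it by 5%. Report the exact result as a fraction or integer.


Start with 340.
Step 1: Split 4:1, second share = 340 * 1/5 = 68
Step 2: Decrease by 5%: 68 * 95/100 = 323/5
Final result = 323/5

323/5


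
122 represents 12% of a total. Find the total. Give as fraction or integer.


Given: 122 is 12% of the whole
Set up: 122 = 12/100 * whole
whole = 122 * 100 / 12
whole = 12200 / 12
whole = 3050/3

3050/3


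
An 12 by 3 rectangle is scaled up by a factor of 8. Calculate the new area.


Original dimensions: 12 x 3
Enlargement factor = 8
New width = 12 * 8 = 96
New height = 3 * 8 = 24
New area = 96 * 24 = 2304

2304


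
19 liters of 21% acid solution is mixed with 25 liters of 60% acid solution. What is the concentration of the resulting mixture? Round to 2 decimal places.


Solute in mixture 1 = 21% of 19 L = 19*21/100 = 399/100 L
Solute in mixture 2 = 60% of 25 L = 25*60/100 = 15 L
Total solute = 399/100 + 15 = 1899/100 L
Total volume = 19 + 25 = 44 L
Final concentration = 1899/100/44 * 100 = 43.16%

43.16


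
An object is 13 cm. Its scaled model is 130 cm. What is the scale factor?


Original length = 13 cm
Scaled length = 130 cm
Scale factor = 130 / 13
= 10

10


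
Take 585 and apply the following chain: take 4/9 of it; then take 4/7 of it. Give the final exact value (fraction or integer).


Start with 585.
Step 1: Take 4/9: 585 * 4/9 = 260
Step 2: Take 4/7: 260 * 4/7 = 1040/7
Final result = 1040/7

1040/7


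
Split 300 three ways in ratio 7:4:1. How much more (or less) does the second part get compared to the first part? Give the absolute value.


Total parts = 7 + 4 + 1 = 12
Value per part = 300 / 12 = 25
Shares: 7*25=175, 4*25=100, 1*25=25
Second share = 100, first share = 175
Difference = |100 - 175| = 75

75


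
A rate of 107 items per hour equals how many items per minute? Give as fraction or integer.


Converting from per hour to per minute
Rate = 107 items per hour
Divide by 60: 107/60
= 107/60 items per minute

107/60


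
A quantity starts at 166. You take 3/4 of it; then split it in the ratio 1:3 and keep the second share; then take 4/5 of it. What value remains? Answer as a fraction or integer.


Start with 166.
Step 1: Take 3/4: 166 * 3/4 = 249/2
Step 2: Split 1:3, second share = 249/2 * 3/4 = 747/8
Step 3: Take 4/5: 747/8 * 4/5 = 747/10
Final result = 747/10

747/10


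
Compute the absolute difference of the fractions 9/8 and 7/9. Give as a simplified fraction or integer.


Simplify: 9/8 = 9/8 and 7/9 = 7/9
Find common denominator: LCD = 72
Convert: 81/72 and 56/72
Difference = |81 - 56|/72 = 25/72
Simplified = 25/72

25/72


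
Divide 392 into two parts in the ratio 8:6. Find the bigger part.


Total parts = 8 + 6 = 14
Value per part = 392 / 14 = 28
First share = 8 * 28 = 224
Second share = 6 * 28 = 168
Larger share = 224

224


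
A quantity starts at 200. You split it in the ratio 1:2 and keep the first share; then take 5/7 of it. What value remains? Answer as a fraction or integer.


Start with 200.
Step 1: Split 1:2, first share = 200 * 1/3 = 200/3
Step 2: Take 5/7: 200/3 * 5/7 = 1000/21
Final result = 1000/21

1000/21


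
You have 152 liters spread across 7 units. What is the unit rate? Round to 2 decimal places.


Total liters = 152
Number of units = 7
Unit rate = 152 / 7
= 21.71 liters per unit

21.71


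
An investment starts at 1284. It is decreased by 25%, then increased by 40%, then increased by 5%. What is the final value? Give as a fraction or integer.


Start: 1284
Step 1: decrease by 25% => multiply by 75/100
  1284 * 75/100 = 963
Step 2: increase by 40% => multiply by 140/100
  963 * 140/100 = 6741/5
Step 3: increase by 5% => multiply by 105/100
  6741/5 * 105/100 = 141561/100
Final value = 141561/100

141561/100


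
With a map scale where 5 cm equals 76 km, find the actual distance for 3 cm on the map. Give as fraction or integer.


Map scale: 5 cm = 76 km
Measured distance on map = 3 cm
Set up proportion: 3 * 76 / 5
= 228 / 5
= 228/5 km

228/5


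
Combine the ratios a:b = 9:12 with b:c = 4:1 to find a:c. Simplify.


Given a:b = 9:12 and b:c = 4:1
Make b consistent. Multiply first ratio by 4: a:b = 36:48
Multiply second ratio by 12: b:c = 48:12
Now b = 48 in both, so a:b:c = 36:48:12
Therefore a:c = 36:12
Simplify by GCD: a:c = 3:1

3:1


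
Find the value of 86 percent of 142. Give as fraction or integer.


Compute 86% of 142
Convert percentage: 86% = 86/100
Multiply: 142 * 86/100
= 12212/100
= 3053/25

3053/25


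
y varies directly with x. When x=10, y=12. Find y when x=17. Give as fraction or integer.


Direct proportion: y = kx
Find k: k = 12/10 = 6/5
Compute y at x=17: y = 6/5 * 17
y = 102/5

102/5


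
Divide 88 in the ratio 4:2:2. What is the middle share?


Ratio = 4:2:2
Total parts = 4 + 2 + 2 = 8
Value per part = 88 / 8 = 11
First share = 4 * 11 = 44
Middle share = 2 * 11 = 22
Third share = 2 * 11 = 22

22


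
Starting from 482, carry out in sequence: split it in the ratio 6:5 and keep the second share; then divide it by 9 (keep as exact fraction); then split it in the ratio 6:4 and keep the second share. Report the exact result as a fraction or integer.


Start with 482.
Step 1: Split 6:5, second share = 482 * 5/11 = 2410/11
Step 2: Divide by 9: 2410/11 / 9 = 2410/99
Step 3: Split 6:4, second share = 2410/99 * 4/10 = 964/99
Final result = 964/99

964/99


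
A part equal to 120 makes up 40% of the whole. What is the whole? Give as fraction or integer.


Given: 120 is 40% of the whole
Set up: 120 = 40/100 * whole
whole = 120 * 100 / 40
whole = 12000 / 40
whole = 300

300


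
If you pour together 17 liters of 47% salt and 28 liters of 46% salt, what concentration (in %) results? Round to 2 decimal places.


Solute in mixture 1 = 47% of 17 L = 17*47/100 = 799/100 L
Solute in mixture 2 = 46% of 28 L = 28*46/100 = 322/25 L
Total solute = 799/100 + 322/25 = 2087/100 L
Total volume = 17 + 28 = 45 L
Final concentration = 2087/100/45 * 100 = 46.38%

46.38


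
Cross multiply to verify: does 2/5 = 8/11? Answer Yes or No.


Cross multiply to check 2/5 = 8/11
Left cross product: 2 * 11 = 22
Right cross product: 5 * 8 = 40
22 != 40
Not equal, so proportions differ => No

No


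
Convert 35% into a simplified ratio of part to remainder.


Part = 35%, Remainder = 65%
Ratio = 35:65
GCD(35, 65) = 5
Simplify: 7:13 = 7:13

7:13


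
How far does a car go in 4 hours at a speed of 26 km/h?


Using distance = speed * time
Speed = 26 km/h
Time = 4 hours
Distance = 26 * 4
= 104 km

104


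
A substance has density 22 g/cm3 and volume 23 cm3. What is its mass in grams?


Using mass = density * volume
Density = 22 g/cm3
Volume = 23 cm3
Mass = 22 * 23
= 506 g

506


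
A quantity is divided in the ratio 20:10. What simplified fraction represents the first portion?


Total parts = 20 + 10 = 30
First part fraction = 20/30
Simplify: 20/30 = 2/3

2/3


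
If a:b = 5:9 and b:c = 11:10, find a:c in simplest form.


Given a:b = 5:9 and b:c = 11:10
Make b consistent. Multiply first ratio by 11: a:b = 55:99
Multiply second ratio by 9: b:c = 99:90
Now b = 99 in both, so a:b:c = 55:99:90
Therefore a:c = 55:90
Simplify by GCD: a:c = 11:18

11:18
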